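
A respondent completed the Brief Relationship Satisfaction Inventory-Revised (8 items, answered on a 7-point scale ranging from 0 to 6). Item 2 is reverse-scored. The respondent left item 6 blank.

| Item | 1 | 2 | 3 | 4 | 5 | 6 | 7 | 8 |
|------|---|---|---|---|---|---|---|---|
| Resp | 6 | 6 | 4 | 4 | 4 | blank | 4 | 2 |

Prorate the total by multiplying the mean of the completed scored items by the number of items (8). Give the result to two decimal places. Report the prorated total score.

Reverse-coded (reverse-coded value = 6 − response):
  item 2: 6 − 6 = 0
Completed scored items (7 of 8): 6, 0, 4, 4, 4, 4, 2; sum = 24.
Person mean = 24 / 7 ≈ 3.4286
Prorated total = (24 / 7) × 8 = 27.43 (to 2 dp)

27.43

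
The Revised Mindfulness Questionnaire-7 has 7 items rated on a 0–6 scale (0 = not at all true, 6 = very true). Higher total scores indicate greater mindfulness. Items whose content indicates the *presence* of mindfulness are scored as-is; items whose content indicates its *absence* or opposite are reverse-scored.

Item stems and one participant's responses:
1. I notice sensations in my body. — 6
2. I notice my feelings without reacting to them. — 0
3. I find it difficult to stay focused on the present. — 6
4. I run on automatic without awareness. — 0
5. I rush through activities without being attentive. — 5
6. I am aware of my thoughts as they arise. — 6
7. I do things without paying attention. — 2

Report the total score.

Items 3, 4, 5, 7 describe the absence/opposite of mindfulness → reverse-score.
reversed = (0+6) − raw = 6 − raw.
  item 1: 6
  item 2: 0
  item 3: 6 − 6 = 0
  item 4: 6 − 0 = 6
  item 5: 6 − 5 = 1
  item 6: 6
  item 7: 6 − 2 = 4
Total = 6 + 0 + 0 + 6 + 1 + 6 + 4 = 23

23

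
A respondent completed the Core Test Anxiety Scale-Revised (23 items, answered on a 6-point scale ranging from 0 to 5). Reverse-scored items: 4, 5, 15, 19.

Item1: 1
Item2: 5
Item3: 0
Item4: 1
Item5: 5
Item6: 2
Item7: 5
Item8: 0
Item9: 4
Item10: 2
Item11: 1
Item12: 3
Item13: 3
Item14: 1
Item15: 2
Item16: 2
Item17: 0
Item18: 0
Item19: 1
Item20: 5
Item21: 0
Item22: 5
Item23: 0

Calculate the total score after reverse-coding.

Reversing items 4, 5, 15, and 19 with 5 − raw:
Total = 1 + 5 + 0 + (5−1) + (5−5) + 2 + 5 + 0 + 4 + 2 + 1 + 3 + 3 + 1 + (5−2) + 2 + 0 + 0 + (5−1) + 5 + 0 + 5 + 0
      = 1 + 5 + 0 + 4 + 0 + 2 + 5 + 0 + 4 + 2 + 1 + 3 + 3 + 1 + 3 + 2 + 0 + 0 + 4 + 5 + 0 + 5 + 0 = 50

50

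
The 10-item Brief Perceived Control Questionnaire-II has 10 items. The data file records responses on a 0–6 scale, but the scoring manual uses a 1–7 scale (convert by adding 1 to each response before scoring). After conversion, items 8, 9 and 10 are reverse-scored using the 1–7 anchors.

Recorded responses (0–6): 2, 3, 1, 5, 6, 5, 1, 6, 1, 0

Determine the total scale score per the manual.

Convert to 1–7: 3, 4, 2, 6, 7, 6, 2, 7, 2, 1
Reverse-coded (reverse-coded value = 8 − response):
  item 8: 8 − 7 = 1
  item 9: 8 − 2 = 6
  item 10: 8 − 1 = 7
Scored: 3, 4, 2, 6, 7, 6, 2, 1, 6, 7
Total = 44

44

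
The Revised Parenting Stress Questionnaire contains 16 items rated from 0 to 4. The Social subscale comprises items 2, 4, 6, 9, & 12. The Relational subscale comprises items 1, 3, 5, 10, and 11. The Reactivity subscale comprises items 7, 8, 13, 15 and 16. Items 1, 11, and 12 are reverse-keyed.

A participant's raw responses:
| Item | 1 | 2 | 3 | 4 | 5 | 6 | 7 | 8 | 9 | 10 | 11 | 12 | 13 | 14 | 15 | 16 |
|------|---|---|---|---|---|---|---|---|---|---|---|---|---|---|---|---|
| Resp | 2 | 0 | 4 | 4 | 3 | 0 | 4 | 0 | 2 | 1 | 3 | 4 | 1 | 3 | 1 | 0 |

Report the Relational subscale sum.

11

Relational items: 1, 3, 5, 10, 11.
Of these, items 1 and 11 are reverse-keyed; reversed = (0+4) − raw = 4 − raw.
  item 1: 4 − 2 = 2
  item 3: 4
  item 5: 3
  item 10: 1
  item 11: 4 − 3 = 1
Sum = 2 + 4 + 3 + 1 + 1 = 11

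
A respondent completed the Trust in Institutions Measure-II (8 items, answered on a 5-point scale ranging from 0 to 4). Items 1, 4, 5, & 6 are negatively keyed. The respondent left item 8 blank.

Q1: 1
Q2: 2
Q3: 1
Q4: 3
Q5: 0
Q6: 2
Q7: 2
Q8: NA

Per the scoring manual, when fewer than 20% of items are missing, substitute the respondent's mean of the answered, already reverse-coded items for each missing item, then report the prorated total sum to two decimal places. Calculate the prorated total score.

Reverse-coded (reverse-coded value = 4 − response):
  item 1: 4 − 1 = 3
  item 4: 4 − 3 = 1
  item 5: 4 − 0 = 4
  item 6: 4 − 2 = 2
Completed scored items (7 of 8): 3, 2, 1, 1, 4, 2, 2; sum = 15.
Person mean = 15 / 7 ≈ 2.1429
Prorated total = (15 / 7) × 8 = 17.14 (to 2 dp)

17.14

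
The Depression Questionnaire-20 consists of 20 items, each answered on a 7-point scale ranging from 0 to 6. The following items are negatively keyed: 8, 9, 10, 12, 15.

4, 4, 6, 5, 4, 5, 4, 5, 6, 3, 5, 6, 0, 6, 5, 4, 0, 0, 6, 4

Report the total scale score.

62

Reverse-coded items (reversed = (0+6) − raw = 6 − raw):
  item 8: 6 − 5 = 1
  item 9: 6 − 6 = 0
  item 10: 6 − 3 = 3
  item 12: 6 − 6 = 0
  item 15: 6 − 5 = 1
Scored items: 4, 4, 6, 5, 4, 5, 4, 1, 0, 3, 5, 0, 0, 6, 1, 4, 0, 0, 6, 4
Total = 4 + 4 + 6 + 5 + 4 + 5 + 4 + 1 + 0 + 3 + 5 + 0 + 0 + 6 + 1 + 4 + 0 + 0 + 6 + 4 = 62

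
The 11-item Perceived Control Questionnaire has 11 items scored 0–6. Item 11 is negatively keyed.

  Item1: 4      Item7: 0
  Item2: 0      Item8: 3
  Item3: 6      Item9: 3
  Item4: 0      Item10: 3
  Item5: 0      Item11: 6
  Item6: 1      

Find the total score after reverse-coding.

20

Negatively keyed items use 6 − raw:
  item 11: 6 − 6 = 0
Scored responses: 4, 0, 6, 0, 0, 1, 0, 3, 3, 3, 0
Total = 4 + 0 + 6 + 0 + 0 + 1 + 0 + 3 + 3 + 3 + 0 = 20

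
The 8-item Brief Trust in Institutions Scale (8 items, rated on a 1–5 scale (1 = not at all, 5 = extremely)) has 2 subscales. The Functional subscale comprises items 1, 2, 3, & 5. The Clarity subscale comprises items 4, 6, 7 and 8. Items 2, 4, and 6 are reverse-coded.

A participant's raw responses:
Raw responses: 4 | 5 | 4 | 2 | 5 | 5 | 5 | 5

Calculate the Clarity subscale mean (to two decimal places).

3.75

Clarity items: 4, 6, 7, 8.
Of these, items 4 & 6 are reverse-coded; reversed = (1+5) − raw = 6 − raw.
  item 4: 6 − 2 = 4
  item 6: 6 − 5 = 1
  item 7: 5
  item 8: 5
Sum = 4 + 1 + 5 + 5 = 15
Mean = 15 / 4 = 3.75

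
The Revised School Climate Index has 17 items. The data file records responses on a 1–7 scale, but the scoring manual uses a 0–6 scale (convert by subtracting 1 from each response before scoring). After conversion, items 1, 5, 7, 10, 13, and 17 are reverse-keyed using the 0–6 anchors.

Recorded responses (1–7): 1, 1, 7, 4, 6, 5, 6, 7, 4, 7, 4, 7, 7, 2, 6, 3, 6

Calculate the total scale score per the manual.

Convert to 0–6: 0, 0, 6, 3, 5, 4, 5, 6, 3, 6, 3, 6, 6, 1, 5, 2, 5
Reverse-coded (reverse-coded value = 6 − response):
  item 1: 6 − 0 = 6
  item 5: 6 − 5 = 1
  item 7: 6 − 5 = 1
  item 10: 6 − 6 = 0
  item 13: 6 − 6 = 0
  item 17: 6 − 5 = 1
Scored: 6, 0, 6, 3, 1, 4, 1, 6, 3, 0, 3, 6, 0, 1, 5, 2, 1
Total = 48

48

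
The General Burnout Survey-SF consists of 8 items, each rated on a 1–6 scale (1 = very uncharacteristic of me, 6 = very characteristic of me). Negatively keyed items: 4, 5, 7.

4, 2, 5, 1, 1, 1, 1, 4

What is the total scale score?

Raw sum = 19. Negatively keyed items: 4, 5, 7; their raw sum = 3.
Each reversal replaces raw with 7 − raw, changing the total by 7 − 2·raw per item.
Total = 19 + 3·7 − 2·3 = 19 + 21 − 6 = 34

34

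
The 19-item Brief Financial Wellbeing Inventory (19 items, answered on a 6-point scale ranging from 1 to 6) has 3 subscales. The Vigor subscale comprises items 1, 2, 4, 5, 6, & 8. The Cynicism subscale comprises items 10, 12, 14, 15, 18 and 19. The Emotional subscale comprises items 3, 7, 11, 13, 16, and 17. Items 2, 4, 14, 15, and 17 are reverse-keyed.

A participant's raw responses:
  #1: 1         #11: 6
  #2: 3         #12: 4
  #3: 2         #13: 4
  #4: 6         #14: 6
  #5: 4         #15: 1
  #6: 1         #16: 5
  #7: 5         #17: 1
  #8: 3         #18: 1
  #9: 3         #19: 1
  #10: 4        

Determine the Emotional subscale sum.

28

Emotional items: 3, 7, 11, 13, 16, 17.
Of these, item 17 is reverse-keyed; reversed = (1+6) − raw = 7 − raw.
  item 3: 2
  item 7: 5
  item 11: 6
  item 13: 4
  item 16: 5
  item 17: 7 − 1 = 6
Sum = 2 + 5 + 6 + 4 + 5 + 6 = 28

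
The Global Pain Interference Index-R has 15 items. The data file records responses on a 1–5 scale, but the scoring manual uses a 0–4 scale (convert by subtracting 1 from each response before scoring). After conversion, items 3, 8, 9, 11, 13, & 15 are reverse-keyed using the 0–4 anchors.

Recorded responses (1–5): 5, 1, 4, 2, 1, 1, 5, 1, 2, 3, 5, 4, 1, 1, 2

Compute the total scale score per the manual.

29

Convert to 0–4: 4, 0, 3, 1, 0, 0, 4, 0, 1, 2, 4, 3, 0, 0, 1
Reverse-coded (reversed = (0+4) − raw = 4 − raw):
  item 3: 4 − 3 = 1
  item 8: 4 − 0 = 4
  item 9: 4 − 1 = 3
  item 11: 4 − 4 = 0
  item 13: 4 − 0 = 4
  item 15: 4 − 1 = 3
Scored: 4, 0, 1, 1, 0, 0, 4, 4, 3, 2, 0, 3, 4, 0, 3
Total = 29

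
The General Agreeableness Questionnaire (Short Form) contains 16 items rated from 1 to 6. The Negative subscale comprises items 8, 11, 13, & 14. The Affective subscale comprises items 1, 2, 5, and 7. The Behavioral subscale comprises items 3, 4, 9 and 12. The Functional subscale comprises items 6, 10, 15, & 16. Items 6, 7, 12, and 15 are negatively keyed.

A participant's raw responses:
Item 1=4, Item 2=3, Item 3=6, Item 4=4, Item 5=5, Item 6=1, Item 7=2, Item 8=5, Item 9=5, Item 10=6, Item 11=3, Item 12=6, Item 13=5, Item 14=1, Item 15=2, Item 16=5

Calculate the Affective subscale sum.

17

Affective items: 1, 2, 5, 7.
Of these, item 7 is negatively keyed; on a 1–6 scale, reversed = 7 − raw.
  item 1: 4
  item 2: 3
  item 5: 5
  item 7: 7 − 2 = 5
Sum = 4 + 3 + 5 + 5 = 17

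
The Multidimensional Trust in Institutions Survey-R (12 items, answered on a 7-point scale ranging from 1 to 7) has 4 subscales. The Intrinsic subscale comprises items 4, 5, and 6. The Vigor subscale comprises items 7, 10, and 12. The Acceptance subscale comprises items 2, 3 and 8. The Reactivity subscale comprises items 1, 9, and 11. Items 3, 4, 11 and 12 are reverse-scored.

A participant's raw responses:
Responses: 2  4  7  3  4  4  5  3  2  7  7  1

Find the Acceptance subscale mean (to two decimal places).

2.67

Acceptance items: 2, 3, 8.
Of these, item 3 is reverse-scored; on a 1–7 scale, reversed = 8 − raw.
  item 2: 4
  item 3: 8 − 7 = 1
  item 8: 3
Sum = 4 + 1 + 3 = 8
Mean = 8 / 3 = 2.67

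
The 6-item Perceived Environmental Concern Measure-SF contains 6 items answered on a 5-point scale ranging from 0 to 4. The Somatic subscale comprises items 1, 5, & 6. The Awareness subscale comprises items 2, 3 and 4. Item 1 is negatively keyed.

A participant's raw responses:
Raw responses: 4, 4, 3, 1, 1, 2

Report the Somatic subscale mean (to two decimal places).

Somatic items: 1, 5, 6.
Of these, item 1 is negatively keyed; reverse-coded value = 4 − response.
  item 1: 4 − 4 = 0
  item 5: 1
  item 6: 2
Sum = 0 + 1 + 2 = 3
Mean = 3 / 3 = 1.00

1.00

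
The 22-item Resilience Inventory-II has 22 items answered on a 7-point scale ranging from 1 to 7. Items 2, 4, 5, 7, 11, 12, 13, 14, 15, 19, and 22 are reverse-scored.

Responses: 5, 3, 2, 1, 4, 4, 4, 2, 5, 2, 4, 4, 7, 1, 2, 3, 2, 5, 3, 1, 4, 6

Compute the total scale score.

Raw sum = 74. Reverse-scored items: 2, 4, 5, 7, 11, 12, 13, 14, 15, 19, 22; their raw sum = 39.
Each reversal replaces raw with 8 − raw, changing the total by 8 − 2·raw per item.
Total = 74 + 11·8 − 2·39 = 74 + 88 − 78 = 84

84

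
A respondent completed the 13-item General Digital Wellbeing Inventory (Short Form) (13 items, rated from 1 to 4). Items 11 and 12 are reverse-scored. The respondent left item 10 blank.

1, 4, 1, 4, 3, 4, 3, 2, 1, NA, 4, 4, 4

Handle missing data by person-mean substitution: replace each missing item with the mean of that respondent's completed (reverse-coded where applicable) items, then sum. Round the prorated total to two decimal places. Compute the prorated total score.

31.42

Reverse-coded (on a 1–4 scale, reversed = 5 − raw):
  item 11: 5 − 4 = 1
  item 12: 5 − 4 = 1
Completed scored items (12 of 13): 1, 4, 1, 4, 3, 4, 3, 2, 1, 1, 1, 4; sum = 29.
Person mean = 29 / 12 ≈ 2.4167
Prorated total = (29 / 12) × 13 = 31.42 (to 2 dp)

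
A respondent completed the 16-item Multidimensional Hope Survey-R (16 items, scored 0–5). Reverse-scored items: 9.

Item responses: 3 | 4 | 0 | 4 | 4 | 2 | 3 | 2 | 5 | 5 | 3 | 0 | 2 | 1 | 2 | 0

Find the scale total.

Raw sum = 40. Reverse-scored items: 9; their raw sum = 5.
Each reversal replaces raw with 5 − raw, changing the total by 5 − 2·raw per item.
Total = 40 + 1·5 − 2·5 = 40 + 5 − 10 = 35

35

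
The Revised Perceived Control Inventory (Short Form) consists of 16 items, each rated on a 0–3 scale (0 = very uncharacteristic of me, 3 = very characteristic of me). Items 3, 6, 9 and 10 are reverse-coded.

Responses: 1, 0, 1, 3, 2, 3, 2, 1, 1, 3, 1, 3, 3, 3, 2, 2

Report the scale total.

27

Raw sum = 31. Reverse-coded items: 3, 6, 9, 10; their raw sum = 8.
Each reversal replaces raw with 3 − raw, changing the total by 3 − 2·raw per item.
Total = 31 + 4·3 − 2·8 = 31 + 12 − 16 = 27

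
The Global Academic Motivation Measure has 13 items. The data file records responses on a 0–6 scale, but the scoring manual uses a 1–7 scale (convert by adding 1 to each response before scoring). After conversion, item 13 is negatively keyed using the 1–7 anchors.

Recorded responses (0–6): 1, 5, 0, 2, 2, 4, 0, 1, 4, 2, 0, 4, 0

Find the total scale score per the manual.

44

Convert to 1–7: 2, 6, 1, 3, 3, 5, 1, 2, 5, 3, 1, 5, 1
Reverse-coded (reversed = (1+7) − raw = 8 − raw):
  item 13: 8 − 1 = 7
Scored: 2, 6, 1, 3, 3, 5, 1, 2, 5, 3, 1, 5, 7
Total = 44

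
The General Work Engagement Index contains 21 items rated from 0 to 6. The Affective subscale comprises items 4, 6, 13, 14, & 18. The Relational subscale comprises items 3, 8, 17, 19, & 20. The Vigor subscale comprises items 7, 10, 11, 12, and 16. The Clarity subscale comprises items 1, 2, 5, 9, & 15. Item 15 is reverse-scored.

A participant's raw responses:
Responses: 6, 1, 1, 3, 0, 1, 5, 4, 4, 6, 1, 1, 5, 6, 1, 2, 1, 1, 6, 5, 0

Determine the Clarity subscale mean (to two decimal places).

Clarity items: 1, 2, 5, 9, 15.
Of these, item 15 is reverse-scored; reverse-coded value = 6 − response.
  item 1: 6
  item 2: 1
  item 5: 0
  item 9: 4
  item 15: 6 − 1 = 5
Sum = 6 + 1 + 0 + 4 + 5 = 16
Mean = 16 / 5 = 3.20

3.20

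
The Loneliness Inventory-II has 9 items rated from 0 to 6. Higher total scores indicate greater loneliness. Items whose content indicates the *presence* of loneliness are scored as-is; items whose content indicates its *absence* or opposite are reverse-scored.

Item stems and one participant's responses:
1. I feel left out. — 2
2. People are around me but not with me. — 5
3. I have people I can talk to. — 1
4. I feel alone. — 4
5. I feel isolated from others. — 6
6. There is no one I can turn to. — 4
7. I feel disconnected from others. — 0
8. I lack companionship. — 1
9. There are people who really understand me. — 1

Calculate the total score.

32

Items 3, 9 describe the absence/opposite of loneliness → reverse-score.
reverse-coded value = 6 − response.
  item 1: 2
  item 2: 5
  item 3: 6 − 1 = 5
  item 4: 4
  item 5: 6
  item 6: 4
  item 7: 0
  item 8: 1
  item 9: 6 − 1 = 5
Total = 2 + 5 + 5 + 4 + 6 + 4 + 0 + 1 + 5 = 32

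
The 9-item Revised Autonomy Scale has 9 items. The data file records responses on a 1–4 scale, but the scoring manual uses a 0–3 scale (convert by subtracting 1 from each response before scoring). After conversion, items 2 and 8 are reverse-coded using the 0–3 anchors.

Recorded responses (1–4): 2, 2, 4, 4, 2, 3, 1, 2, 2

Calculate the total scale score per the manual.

15

Convert to 0–3: 1, 1, 3, 3, 1, 2, 0, 1, 1
Reverse-coded (reverse-coded value = 3 − response):
  item 2: 3 − 1 = 2
  item 8: 3 − 1 = 2
Scored: 1, 2, 3, 3, 1, 2, 0, 2, 1
Total = 15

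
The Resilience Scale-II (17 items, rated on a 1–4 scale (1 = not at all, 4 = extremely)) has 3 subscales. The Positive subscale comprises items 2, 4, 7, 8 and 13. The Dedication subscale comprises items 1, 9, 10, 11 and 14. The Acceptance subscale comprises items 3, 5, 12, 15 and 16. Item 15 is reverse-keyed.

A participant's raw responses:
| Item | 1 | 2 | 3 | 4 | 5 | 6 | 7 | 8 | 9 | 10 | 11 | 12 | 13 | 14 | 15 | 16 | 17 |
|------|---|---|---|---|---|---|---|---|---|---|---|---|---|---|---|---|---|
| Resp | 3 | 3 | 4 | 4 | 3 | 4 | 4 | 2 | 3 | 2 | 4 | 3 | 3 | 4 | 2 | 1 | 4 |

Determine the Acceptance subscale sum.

14

Acceptance items: 3, 5, 12, 15, 16.
Of these, item 15 is reverse-keyed; reversed = (1+4) − raw = 5 − raw.
  item 3: 4
  item 5: 3
  item 12: 3
  item 15: 5 − 2 = 3
  item 16: 1
Sum = 4 + 3 + 3 + 3 + 1 = 14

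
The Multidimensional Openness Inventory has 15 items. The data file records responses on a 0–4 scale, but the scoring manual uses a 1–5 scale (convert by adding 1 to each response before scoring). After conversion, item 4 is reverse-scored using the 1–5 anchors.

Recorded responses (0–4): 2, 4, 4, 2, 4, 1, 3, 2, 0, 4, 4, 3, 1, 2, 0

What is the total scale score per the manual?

Convert to 1–5: 3, 5, 5, 3, 5, 2, 4, 3, 1, 5, 5, 4, 2, 3, 1
Reverse-coded (on a 1–5 scale, reversed = 6 − raw):
  item 4: 6 − 3 = 3
Scored: 3, 5, 5, 3, 5, 2, 4, 3, 1, 5, 5, 4, 2, 3, 1
Total = 51

51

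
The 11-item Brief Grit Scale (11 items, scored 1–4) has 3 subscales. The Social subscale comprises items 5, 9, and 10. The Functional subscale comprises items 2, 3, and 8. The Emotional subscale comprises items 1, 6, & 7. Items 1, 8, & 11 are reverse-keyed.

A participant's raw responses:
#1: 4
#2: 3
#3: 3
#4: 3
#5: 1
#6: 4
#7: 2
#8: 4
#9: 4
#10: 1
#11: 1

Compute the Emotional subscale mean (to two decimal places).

Emotional items: 1, 6, 7.
Of these, item 1 is reverse-keyed; reverse-coded value = 5 − response.
  item 1: 5 − 4 = 1
  item 6: 4
  item 7: 2
Sum = 1 + 4 + 2 = 7
Mean = 7 / 3 = 2.33

2.33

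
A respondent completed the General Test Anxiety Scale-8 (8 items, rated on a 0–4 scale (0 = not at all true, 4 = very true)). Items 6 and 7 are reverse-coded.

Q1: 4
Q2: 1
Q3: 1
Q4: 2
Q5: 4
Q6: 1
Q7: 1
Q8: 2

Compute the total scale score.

20

Reverse-coded items use 4 − raw:
  item 6: 4 − 1 = 3
  item 7: 4 − 1 = 3
After reverse-coding: 4, 1, 1, 2, 4, 3, 3, 2
Total = 4 + 1 + 1 + 2 + 4 + 3 + 3 + 2 = 20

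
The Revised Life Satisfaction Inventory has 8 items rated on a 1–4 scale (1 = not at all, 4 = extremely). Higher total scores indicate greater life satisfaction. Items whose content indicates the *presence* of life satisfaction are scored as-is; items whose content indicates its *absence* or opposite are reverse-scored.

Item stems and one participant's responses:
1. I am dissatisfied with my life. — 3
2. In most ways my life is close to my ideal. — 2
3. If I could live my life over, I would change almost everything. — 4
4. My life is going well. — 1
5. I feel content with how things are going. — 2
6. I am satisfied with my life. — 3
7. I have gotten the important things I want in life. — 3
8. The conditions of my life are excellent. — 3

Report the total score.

17

Items 1, 3 describe the absence/opposite of life satisfaction → reverse-score.
on a 1–4 scale, reversed = 5 − raw.
  item 1: 5 − 3 = 2
  item 2: 2
  item 3: 5 − 4 = 1
  item 4: 1
  item 5: 2
  item 6: 3
  item 7: 3
  item 8: 3
Total = 2 + 2 + 1 + 1 + 2 + 3 + 3 + 3 = 17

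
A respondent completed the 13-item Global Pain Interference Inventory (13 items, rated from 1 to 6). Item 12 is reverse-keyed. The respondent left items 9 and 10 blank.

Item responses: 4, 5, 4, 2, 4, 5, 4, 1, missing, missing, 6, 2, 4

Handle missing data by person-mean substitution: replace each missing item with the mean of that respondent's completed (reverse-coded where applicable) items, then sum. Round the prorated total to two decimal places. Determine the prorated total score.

52.00

Reverse-coded (reversed = (1+6) − raw = 7 − raw):
  item 12: 7 − 2 = 5
Completed scored items (11 of 13): 4, 5, 4, 2, 4, 5, 4, 1, 6, 5, 4; sum = 44.
Person mean = 44 / 11 ≈ 4.0000
Prorated total = (44 / 11) × 13 = 52.00 (to 2 dp)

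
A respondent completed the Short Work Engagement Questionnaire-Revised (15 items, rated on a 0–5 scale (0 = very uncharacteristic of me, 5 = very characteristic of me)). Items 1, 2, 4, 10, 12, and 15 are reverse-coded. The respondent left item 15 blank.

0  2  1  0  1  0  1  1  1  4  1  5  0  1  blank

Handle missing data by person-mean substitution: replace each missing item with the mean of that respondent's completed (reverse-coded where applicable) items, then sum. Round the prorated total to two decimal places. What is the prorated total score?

22.50

Reverse-coded (reverse-coded value = 5 − response):
  item 1: 5 − 0 = 5
  item 2: 5 − 2 = 3
  item 4: 5 − 0 = 5
  item 10: 5 − 4 = 1
  item 12: 5 − 5 = 0
Completed scored items (14 of 15): 5, 3, 1, 5, 1, 0, 1, 1, 1, 1, 1, 0, 0, 1; sum = 21.
Person mean = 21 / 14 ≈ 1.5000
Prorated total = (21 / 14) × 15 = 22.50 (to 2 dp)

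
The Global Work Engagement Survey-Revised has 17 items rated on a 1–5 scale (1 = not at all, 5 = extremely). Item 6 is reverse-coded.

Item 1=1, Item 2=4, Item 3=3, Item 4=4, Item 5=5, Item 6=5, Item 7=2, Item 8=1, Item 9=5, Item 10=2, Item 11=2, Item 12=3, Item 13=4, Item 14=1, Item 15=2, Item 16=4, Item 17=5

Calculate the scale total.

Reverse-coded items use 6 − raw:
  item 6: 6 − 5 = 1
After reverse-coding: 1, 4, 3, 4, 5, 1, 2, 1, 5, 2, 2, 3, 4, 1, 2, 4, 5
Total = 1 + 4 + 3 + 4 + 5 + 1 + 2 + 1 + 5 + 2 + 2 + 3 + 4 + 1 + 2 + 4 + 5 = 49

49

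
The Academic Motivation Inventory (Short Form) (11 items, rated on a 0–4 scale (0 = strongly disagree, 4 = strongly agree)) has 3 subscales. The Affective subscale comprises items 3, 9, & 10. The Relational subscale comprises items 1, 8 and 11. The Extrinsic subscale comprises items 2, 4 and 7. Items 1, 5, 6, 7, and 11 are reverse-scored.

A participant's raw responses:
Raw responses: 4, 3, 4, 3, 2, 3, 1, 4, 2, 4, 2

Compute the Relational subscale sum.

Relational items: 1, 8, 11.
Of these, items 1 and 11 are reverse-scored; reversed = (0+4) − raw = 4 − raw.
  item 1: 4 − 4 = 0
  item 8: 4
  item 11: 4 − 2 = 2
Sum = 0 + 4 + 2 = 6

6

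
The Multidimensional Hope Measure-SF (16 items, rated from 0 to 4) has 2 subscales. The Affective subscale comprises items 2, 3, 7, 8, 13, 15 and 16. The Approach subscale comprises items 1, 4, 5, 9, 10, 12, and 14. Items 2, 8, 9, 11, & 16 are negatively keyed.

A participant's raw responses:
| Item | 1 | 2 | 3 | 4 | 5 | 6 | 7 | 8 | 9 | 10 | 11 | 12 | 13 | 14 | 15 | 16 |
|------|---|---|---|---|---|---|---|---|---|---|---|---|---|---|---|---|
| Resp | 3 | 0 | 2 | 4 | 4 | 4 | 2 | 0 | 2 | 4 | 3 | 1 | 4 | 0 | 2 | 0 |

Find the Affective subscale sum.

Affective items: 2, 3, 7, 8, 13, 15, 16.
Of these, items 2, 8, & 16 are negatively keyed; on a 0–4 scale, reversed = 4 − raw.
  item 2: 4 − 0 = 4
  item 3: 2
  item 7: 2
  item 8: 4 − 0 = 4
  item 13: 4
  item 15: 2
  item 16: 4 − 0 = 4
Sum = 4 + 2 + 2 + 4 + 4 + 2 + 4 = 22

22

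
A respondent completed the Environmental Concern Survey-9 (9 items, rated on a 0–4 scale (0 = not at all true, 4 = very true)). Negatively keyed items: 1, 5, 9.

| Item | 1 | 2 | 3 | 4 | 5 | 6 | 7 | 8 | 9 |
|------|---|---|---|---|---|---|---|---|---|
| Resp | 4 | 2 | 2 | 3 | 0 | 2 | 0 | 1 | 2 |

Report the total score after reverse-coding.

Apply reverse scoring (reverse-coded value = 4 − response):
  item 1: 4 − 4 = 0
  item 5: 4 − 0 = 4
  item 9: 4 − 2 = 2
After reverse-coding: 0, 2, 2, 3, 4, 2, 0, 1, 2
Total = 0 + 2 + 2 + 3 + 4 + 2 + 0 + 1 + 2 = 16

16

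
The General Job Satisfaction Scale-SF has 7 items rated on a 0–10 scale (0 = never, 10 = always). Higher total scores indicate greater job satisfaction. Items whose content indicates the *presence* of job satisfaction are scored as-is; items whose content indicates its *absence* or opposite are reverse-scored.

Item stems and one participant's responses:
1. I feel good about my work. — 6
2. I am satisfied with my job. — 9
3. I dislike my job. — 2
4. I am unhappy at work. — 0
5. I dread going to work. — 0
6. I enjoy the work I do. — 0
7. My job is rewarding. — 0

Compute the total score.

43

Items 3, 4, 5 describe the absence/opposite of job satisfaction → reverse-score.
reverse-coded value = 10 − response.
  item 1: 6
  item 2: 9
  item 3: 10 − 2 = 8
  item 4: 10 − 0 = 10
  item 5: 10 − 0 = 10
  item 6: 0
  item 7: 0
Total = 6 + 9 + 8 + 10 + 10 + 0 + 0 = 43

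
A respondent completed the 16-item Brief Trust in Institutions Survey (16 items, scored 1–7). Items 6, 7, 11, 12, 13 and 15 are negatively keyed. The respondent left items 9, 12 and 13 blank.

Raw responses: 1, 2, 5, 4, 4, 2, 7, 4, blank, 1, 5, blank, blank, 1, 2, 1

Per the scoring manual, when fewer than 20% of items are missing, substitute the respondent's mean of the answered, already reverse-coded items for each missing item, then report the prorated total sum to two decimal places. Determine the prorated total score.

Reverse-coded (reverse-coded value = 8 − response):
  item 6: 8 − 2 = 6
  item 7: 8 − 7 = 1
  item 11: 8 − 5 = 3
  item 15: 8 − 2 = 6
Completed scored items (13 of 16): 1, 2, 5, 4, 4, 6, 1, 4, 1, 3, 1, 6, 1; sum = 39.
Person mean = 39 / 13 ≈ 3.0000
Prorated total = (39 / 13) × 16 = 48.00 (to 2 dp)

48.00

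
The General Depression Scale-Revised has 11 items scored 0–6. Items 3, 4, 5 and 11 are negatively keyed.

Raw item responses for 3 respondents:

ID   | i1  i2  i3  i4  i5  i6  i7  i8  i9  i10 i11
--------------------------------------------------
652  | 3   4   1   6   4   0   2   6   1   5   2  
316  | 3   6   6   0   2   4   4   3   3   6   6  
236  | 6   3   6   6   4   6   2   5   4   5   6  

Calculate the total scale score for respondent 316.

Respondent 316 raw: 3, 6, 6, 0, 2, 4, 4, 3, 3, 6, 6.
Reverse-coded (on a 0–6 scale, reversed = 6 − raw):
  item 1: 3
  item 2: 6
  item 3: 6 − 6 = 0
  item 4: 6 − 0 = 6
  item 5: 6 − 2 = 4
  item 6: 4
  item 7: 4
  item 8: 3
  item 9: 3
  item 10: 6
  item 11: 6 − 6 = 0
Sum = 3 + 6 + 0 + 6 + 4 + 4 + 4 + 3 + 3 + 6 + 0 = 39

39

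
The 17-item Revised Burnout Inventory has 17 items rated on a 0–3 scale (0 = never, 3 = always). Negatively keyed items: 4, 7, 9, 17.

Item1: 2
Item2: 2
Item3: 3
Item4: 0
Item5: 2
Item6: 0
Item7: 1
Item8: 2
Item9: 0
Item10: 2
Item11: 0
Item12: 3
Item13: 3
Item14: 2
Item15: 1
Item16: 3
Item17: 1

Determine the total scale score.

35

Reversing items 4, 7, 9, and 17 with 3 − raw:
Total = 2 + 2 + 3 + (3−0) + 2 + 0 + (3−1) + 2 + (3−0) + 2 + 0 + 3 + 3 + 2 + 1 + 3 + (3−1)
      = 2 + 2 + 3 + 3 + 2 + 0 + 2 + 2 + 3 + 2 + 0 + 3 + 3 + 2 + 1 + 3 + 2 = 35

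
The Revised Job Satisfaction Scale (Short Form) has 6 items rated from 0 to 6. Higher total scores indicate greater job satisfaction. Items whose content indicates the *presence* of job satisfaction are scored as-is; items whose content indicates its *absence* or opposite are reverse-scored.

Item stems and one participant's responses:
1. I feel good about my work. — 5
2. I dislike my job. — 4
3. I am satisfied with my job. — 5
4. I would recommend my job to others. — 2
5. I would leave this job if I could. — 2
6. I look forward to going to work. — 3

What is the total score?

Items 2, 5 describe the absence/opposite of job satisfaction → reverse-score.
reversed = (0+6) − raw = 6 − raw.
  item 1: 5
  item 2: 6 − 4 = 2
  item 3: 5
  item 4: 2
  item 5: 6 − 2 = 4
  item 6: 3
Total = 5 + 2 + 5 + 2 + 4 + 3 = 21

21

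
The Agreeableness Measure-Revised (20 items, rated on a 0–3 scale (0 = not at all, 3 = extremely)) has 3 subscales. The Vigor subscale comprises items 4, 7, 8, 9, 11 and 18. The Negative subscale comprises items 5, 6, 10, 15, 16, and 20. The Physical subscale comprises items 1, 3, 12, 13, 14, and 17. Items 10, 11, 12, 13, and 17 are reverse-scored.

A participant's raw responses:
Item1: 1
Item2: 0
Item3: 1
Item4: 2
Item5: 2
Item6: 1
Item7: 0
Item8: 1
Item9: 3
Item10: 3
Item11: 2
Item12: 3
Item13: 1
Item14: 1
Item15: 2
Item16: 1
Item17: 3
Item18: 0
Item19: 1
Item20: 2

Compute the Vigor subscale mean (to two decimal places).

Vigor items: 4, 7, 8, 9, 11, 18.
Of these, item 11 is reverse-scored; on a 0–3 scale, reversed = 3 − raw.
  item 4: 2
  item 7: 0
  item 8: 1
  item 9: 3
  item 11: 3 − 2 = 1
  item 18: 0
Sum = 2 + 0 + 1 + 3 + 1 + 0 = 7
Mean = 7 / 6 = 1.17

1.17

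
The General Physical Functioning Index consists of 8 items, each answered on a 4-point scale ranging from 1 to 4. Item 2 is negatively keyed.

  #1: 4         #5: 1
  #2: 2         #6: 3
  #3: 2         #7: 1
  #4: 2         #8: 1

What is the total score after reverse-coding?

17

Reversing item 2 with 5 − raw:
Total = 4 + (5−2) + 2 + 2 + 1 + 3 + 1 + 1
      = 4 + 3 + 2 + 2 + 1 + 3 + 1 + 1 = 17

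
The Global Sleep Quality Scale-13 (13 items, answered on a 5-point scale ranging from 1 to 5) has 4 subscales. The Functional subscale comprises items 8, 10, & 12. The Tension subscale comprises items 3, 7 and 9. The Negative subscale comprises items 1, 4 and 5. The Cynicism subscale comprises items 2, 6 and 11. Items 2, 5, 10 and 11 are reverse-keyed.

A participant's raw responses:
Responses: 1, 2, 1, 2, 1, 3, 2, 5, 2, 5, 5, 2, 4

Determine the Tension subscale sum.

Tension items: 3, 7, 9.
  item 3: 1
  item 7: 2
  item 9: 2
Sum = 1 + 2 + 2 = 5

5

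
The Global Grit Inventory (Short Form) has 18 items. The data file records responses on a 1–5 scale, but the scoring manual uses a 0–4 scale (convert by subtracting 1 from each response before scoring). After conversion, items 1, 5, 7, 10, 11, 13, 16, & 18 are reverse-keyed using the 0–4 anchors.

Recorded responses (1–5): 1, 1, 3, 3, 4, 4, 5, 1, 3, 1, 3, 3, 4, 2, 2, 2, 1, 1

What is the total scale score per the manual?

Convert to 0–4: 0, 0, 2, 2, 3, 3, 4, 0, 2, 0, 2, 2, 3, 1, 1, 1, 0, 0
Reverse-coded (reverse-coded value = 4 − response):
  item 1: 4 − 0 = 4
  item 5: 4 − 3 = 1
  item 7: 4 − 4 = 0
  item 10: 4 − 0 = 4
  item 11: 4 − 2 = 2
  item 13: 4 − 3 = 1
  item 16: 4 − 1 = 3
  item 18: 4 − 0 = 4
Scored: 4, 0, 2, 2, 1, 3, 0, 0, 2, 4, 2, 2, 1, 1, 1, 3, 0, 4
Total = 32

32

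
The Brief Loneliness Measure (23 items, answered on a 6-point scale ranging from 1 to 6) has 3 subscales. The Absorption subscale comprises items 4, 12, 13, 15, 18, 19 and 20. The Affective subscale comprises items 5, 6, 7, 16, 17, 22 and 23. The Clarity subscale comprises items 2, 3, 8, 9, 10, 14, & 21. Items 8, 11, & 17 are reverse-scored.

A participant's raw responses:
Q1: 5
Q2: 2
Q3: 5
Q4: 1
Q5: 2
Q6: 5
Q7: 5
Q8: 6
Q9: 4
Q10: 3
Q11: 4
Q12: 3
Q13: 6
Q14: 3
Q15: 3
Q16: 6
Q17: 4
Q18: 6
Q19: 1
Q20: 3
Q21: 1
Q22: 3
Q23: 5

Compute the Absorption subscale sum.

23

Absorption items: 4, 12, 13, 15, 18, 19, 20.
  item 4: 1
  item 12: 3
  item 13: 6
  item 15: 3
  item 18: 6
  item 19: 1
  item 20: 3
Sum = 1 + 3 + 6 + 3 + 6 + 1 + 3 = 23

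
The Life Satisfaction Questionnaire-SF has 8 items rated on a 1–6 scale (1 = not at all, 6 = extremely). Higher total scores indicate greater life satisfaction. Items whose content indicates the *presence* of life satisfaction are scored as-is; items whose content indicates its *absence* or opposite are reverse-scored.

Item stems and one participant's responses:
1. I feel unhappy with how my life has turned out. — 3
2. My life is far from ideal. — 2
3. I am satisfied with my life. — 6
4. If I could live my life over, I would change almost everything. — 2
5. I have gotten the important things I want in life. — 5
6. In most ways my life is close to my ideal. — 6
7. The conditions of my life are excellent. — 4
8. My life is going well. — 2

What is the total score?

37

Items 1, 2, 4 describe the absence/opposite of life satisfaction → reverse-score.
reverse-coded value = 7 − response.
  item 1: 7 − 3 = 4
  item 2: 7 − 2 = 5
  item 3: 6
  item 4: 7 − 2 = 5
  item 5: 5
  item 6: 6
  item 7: 4
  item 8: 2
Total = 4 + 5 + 6 + 5 + 5 + 6 + 4 + 2 = 37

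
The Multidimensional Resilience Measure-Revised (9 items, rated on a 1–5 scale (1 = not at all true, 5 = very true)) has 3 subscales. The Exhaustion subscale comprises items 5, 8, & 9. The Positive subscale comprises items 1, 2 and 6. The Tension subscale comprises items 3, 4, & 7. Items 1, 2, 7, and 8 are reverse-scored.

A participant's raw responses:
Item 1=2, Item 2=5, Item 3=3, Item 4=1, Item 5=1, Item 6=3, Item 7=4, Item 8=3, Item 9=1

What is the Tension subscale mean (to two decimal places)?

Tension items: 3, 4, 7.
Of these, item 7 is reverse-scored; reverse-coded value = 6 − response.
  item 3: 3
  item 4: 1
  item 7: 6 − 4 = 2
Sum = 3 + 1 + 2 = 6
Mean = 6 / 3 = 2.00

2.00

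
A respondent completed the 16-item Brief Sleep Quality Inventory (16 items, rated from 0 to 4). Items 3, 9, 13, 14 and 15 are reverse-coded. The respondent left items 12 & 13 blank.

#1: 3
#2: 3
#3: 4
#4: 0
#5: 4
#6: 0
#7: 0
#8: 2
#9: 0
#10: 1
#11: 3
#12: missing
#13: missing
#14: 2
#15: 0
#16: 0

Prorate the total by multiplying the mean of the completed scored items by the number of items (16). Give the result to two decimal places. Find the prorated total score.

29.71

Reverse-coded (reversed = (0+4) − raw = 4 − raw):
  item 3: 4 − 4 = 0
  item 9: 4 − 0 = 4
  item 14: 4 − 2 = 2
  item 15: 4 − 0 = 4
Completed scored items (14 of 16): 3, 3, 0, 0, 4, 0, 0, 2, 4, 1, 3, 2, 4, 0; sum = 26.
Person mean = 26 / 14 ≈ 1.8571
Prorated total = (26 / 14) × 16 = 29.71 (to 2 dp)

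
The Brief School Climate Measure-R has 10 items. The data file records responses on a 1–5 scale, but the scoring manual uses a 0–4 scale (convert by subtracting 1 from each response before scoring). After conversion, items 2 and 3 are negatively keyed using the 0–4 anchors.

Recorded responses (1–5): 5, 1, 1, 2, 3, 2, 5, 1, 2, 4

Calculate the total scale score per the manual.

Convert to 0–4: 4, 0, 0, 1, 2, 1, 4, 0, 1, 3
Reverse-coded (reverse-coded value = 4 − response):
  item 2: 4 − 0 = 4
  item 3: 4 − 0 = 4
Scored: 4, 4, 4, 1, 2, 1, 4, 0, 1, 3
Total = 24

24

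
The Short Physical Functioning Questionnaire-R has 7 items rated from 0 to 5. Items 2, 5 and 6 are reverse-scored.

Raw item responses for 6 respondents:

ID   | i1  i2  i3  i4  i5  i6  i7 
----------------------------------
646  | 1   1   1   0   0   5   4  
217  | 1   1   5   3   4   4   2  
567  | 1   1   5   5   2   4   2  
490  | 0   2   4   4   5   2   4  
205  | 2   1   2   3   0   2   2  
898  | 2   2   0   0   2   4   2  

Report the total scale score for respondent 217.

17

Respondent 217 raw: 1, 1, 5, 3, 4, 4, 2.
Reverse-coded (reversed = (0+5) − raw = 5 − raw):
  item 1: 1
  item 2: 5 − 1 = 4
  item 3: 5
  item 4: 3
  item 5: 5 − 4 = 1
  item 6: 5 − 4 = 1
  item 7: 2
Sum = 1 + 4 + 5 + 3 + 1 + 1 + 2 = 17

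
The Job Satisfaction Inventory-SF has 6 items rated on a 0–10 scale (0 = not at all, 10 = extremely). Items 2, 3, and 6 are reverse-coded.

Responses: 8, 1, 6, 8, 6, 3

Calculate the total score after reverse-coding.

42

Apply reverse scoring (on a 0–10 scale, reversed = 10 − raw):
  item 2: 10 − 1 = 9
  item 3: 10 − 6 = 4
  item 6: 10 − 3 = 7
After reverse-coding: 8, 9, 4, 8, 6, 7
Total = 8 + 9 + 4 + 8 + 6 + 7 = 42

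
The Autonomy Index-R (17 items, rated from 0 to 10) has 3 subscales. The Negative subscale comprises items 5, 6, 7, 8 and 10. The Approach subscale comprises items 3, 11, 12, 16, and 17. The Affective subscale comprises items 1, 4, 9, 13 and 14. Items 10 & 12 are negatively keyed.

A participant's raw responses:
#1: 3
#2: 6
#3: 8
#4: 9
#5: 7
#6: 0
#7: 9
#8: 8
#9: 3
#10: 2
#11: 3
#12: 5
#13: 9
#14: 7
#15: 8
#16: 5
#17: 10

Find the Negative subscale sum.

32

Negative items: 5, 6, 7, 8, 10.
Of these, item 10 is negatively keyed; reversed = (0+10) − raw = 10 − raw.
  item 5: 7
  item 6: 0
  item 7: 9
  item 8: 8
  item 10: 10 − 2 = 8
Sum = 7 + 0 + 9 + 8 + 8 = 32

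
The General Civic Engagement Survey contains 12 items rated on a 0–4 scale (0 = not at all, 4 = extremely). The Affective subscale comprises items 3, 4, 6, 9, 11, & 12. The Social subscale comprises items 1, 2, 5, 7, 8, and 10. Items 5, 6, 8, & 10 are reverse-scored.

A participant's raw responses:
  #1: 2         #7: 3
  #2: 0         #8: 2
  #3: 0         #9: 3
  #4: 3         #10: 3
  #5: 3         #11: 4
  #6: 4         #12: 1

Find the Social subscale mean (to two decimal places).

1.50

Social items: 1, 2, 5, 7, 8, 10.
Of these, items 5, 8, & 10 are reverse-scored; reverse-coded value = 4 − response.
  item 1: 2
  item 2: 0
  item 5: 4 − 3 = 1
  item 7: 3
  item 8: 4 − 2 = 2
  item 10: 4 − 3 = 1
Sum = 2 + 0 + 1 + 3 + 2 + 1 = 9
Mean = 9 / 6 = 1.50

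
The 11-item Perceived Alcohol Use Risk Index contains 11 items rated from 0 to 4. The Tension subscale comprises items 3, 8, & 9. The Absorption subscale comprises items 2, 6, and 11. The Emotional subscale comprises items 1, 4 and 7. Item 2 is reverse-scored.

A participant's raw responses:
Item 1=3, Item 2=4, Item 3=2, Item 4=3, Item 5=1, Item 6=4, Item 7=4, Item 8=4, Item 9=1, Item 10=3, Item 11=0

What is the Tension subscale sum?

Tension items: 3, 8, 9.
  item 3: 2
  item 8: 4
  item 9: 1
Sum = 2 + 4 + 1 = 7

7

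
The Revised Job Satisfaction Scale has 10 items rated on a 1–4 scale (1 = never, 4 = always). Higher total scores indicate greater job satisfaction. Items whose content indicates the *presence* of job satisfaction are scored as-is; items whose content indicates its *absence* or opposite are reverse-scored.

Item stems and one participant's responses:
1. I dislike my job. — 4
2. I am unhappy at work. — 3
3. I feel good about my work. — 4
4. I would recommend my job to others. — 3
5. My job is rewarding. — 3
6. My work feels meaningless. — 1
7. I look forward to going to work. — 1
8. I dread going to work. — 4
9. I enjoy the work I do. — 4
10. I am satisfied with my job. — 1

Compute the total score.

Items 1, 2, 6, 8 describe the absence/opposite of job satisfaction → reverse-score.
reversed = (1+4) − raw = 5 − raw.
  item 1: 5 − 4 = 1
  item 2: 5 − 3 = 2
  item 3: 4
  item 4: 3
  item 5: 3
  item 6: 5 − 1 = 4
  item 7: 1
  item 8: 5 − 4 = 1
  item 9: 4
  item 10: 1
Total = 1 + 2 + 4 + 3 + 3 + 4 + 1 + 1 + 4 + 1 = 24

24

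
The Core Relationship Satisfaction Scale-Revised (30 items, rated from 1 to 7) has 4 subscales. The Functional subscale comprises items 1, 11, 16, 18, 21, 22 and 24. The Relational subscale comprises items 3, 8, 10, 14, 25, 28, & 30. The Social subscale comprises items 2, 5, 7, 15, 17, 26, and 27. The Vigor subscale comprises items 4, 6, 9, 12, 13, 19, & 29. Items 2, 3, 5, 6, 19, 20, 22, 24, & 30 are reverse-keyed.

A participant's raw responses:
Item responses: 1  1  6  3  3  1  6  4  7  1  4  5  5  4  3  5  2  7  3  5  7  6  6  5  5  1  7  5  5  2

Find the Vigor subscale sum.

37

Vigor items: 4, 6, 9, 12, 13, 19, 29.
Of these, items 6 & 19 are reverse-keyed; on a 1–7 scale, reversed = 8 − raw.
  item 4: 3
  item 6: 8 − 1 = 7
  item 9: 7
  item 12: 5
  item 13: 5
  item 19: 8 − 3 = 5
  item 29: 5
Sum = 3 + 7 + 7 + 5 + 5 + 5 + 5 = 37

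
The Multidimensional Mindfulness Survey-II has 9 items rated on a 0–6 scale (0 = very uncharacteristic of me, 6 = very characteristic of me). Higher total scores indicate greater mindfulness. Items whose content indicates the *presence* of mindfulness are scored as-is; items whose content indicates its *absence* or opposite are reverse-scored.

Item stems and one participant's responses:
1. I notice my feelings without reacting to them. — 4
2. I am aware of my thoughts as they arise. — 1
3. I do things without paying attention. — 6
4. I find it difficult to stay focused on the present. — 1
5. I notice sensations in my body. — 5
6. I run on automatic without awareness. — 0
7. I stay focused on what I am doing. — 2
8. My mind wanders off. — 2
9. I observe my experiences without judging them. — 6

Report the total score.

33

Items 3, 4, 6, 8 describe the absence/opposite of mindfulness → reverse-score.
on a 0–6 scale, reversed = 6 − raw.
  item 1: 4
  item 2: 1
  item 3: 6 − 6 = 0
  item 4: 6 − 1 = 5
  item 5: 5
  item 6: 6 − 0 = 6
  item 7: 2
  item 8: 6 − 2 = 4
  item 9: 6
Total = 4 + 1 + 0 + 5 + 5 + 6 + 2 + 4 + 6 = 33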